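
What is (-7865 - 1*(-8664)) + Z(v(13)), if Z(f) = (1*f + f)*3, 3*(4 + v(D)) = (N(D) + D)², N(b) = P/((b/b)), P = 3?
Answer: 1287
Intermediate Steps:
N(b) = 3 (N(b) = 3/((b/b)) = 3/1 = 3*1 = 3)
v(D) = -4 + (3 + D)²/3
Z(f) = 6*f (Z(f) = (f + f)*3 = (2*f)*3 = 6*f)
(-7865 - 1*(-8664)) + Z(v(13)) = (-7865 - 1*(-8664)) + 6*(-4 + (3 + 13)²/3) = (-7865 + 8664) + 6*(-4 + (⅓)*16²) = 799 + 6*(-4 + (⅓)*256) = 799 + 6*(-4 + 256/3) = 799 + 6*(244/3) = 799 + 488 = 1287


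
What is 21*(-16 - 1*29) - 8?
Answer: -953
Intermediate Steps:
21*(-16 - 1*29) - 8 = 21*(-16 - 29) - 8 = 21*(-45) - 8 = -945 - 8 = -953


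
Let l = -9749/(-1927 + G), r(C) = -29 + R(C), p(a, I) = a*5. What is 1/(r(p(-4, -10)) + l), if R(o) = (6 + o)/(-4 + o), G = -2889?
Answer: -14448/381317 ≈ -0.037890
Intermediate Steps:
R(o) = (6 + o)/(-4 + o)
p(a, I) = 5*a
r(C) = -29 + (6 + C)/(-4 + C)
l = 9749/4816 (l = -9749/(-1927 - 2889) = -9749/(-4816) = -9749*(-1/4816) = 9749/4816 ≈ 2.0243)
1/(r(p(-4, -10)) + l) = 1/(2*(61 - 70*(-4))/(-4 + 5*(-4)) + 9749/4816) = 1/(2*(61 - 14*(-20))/(-4 - 20) + 9749/4816) = 1/(2*(61 + 280)/(-24) + 9749/4816) = 1/(2*(-1/24)*341 + 9749/4816) = 1/(-341/12 + 9749/4816) = 1/(-381317/14448) = -14448/381317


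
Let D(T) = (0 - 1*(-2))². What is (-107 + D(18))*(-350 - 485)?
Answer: 86005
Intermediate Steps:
D(T) = 4 (D(T) = (0 + 2)² = 2² = 4)
(-107 + D(18))*(-350 - 485) = (-107 + 4)*(-350 - 485) = -103*(-835) = 86005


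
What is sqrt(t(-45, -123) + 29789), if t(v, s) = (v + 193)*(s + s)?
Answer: I*sqrt(6619) ≈ 81.357*I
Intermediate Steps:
t(v, s) = 2*s*(193 + v) (t(v, s) = (193 + v)*(2*s) = 2*s*(193 + v))
sqrt(t(-45, -123) + 29789) = sqrt(2*(-123)*(193 - 45) + 29789) = sqrt(2*(-123)*148 + 29789) = sqrt(-36408 + 29789) = sqrt(-6619) = I*sqrt(6619)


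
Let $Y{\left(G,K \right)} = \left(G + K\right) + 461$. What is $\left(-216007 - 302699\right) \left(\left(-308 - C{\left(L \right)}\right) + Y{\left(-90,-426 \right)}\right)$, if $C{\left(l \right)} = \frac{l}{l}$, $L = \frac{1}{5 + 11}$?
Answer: $188808984$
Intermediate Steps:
$L = \frac{1}{16} \approx 0.0625$
$Y{\left(G,K \right)} = 461 + G + K$
$C{\left(l \right)} = 1$
$\left(-216007 - 302699\right) \left(\left(-308 - C{\left(L \right)}\right) + Y{\left(-90,-426 \right)}\right) = \left(-216007 - 302699\right) \left(\left(-308 - 1\right) - 55\right) = - 518706 \left(\left(-308 - 1\right) - 55\right) = - 518706 \left(-309 - 55\right) = \left(-518706\right) \left(-364\right) = 188808984$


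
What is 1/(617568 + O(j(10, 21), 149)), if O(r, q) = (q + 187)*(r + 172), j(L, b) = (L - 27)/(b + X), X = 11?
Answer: 2/1350363 ≈ 1.4811e-6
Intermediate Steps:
j(L, b) = (-27 + L)/(11 + b) (j(L, b) = (L - 27)/(b + 11) = (-27 + L)/(11 + b))
O(r, q) = (172 + r)*(187 + q) (O(r, q) = (187 + q)*(172 + r) = (172 + r)*(187 + q))
1/(617568 + O(j(10, 21), 149)) = 1/(617568 + (32164 + 172*149 + 187*((-27 + 10)/(11 + 21)) + 149*((-27 + 10)/(11 + 21)))) = 1/(617568 + (32164 + 25628 + 187*(-17/32) + 149*(-17/32))) = 1/(617568 + (32164 + 25628 - 3179/32 - 2533/32)) = 1/(617568 + 115227/2) = 1/(1350363/2) = 2/1350363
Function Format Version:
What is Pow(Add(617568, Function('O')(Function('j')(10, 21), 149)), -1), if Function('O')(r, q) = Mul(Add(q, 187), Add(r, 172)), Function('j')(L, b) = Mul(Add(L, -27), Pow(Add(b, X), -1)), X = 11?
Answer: Rational(2, 1350363) ≈ 1.4811e-6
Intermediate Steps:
Function('j')(L, b) = Mul(Pow(Add(11, b), -1), Add(-27, L)) (Function('j')(L, b) = Mul(Add(L, -27), Pow(Add(b, 11), -1)) = Mul(Add(-27, L), Pow(Add(11, b), -1)) = Mul(Pow(Add(11, b), -1), Add(-27, L)))
Function('O')(r, q) = Mul(Add(172, r), Add(187, q)) (Function('O')(r, q) = Mul(Add(187, q), Add(172, r)) = Mul(Add(172, r), Add(187, q)))
Pow(Add(617568, Function('O')(Function('j')(10, 21), 149)), -1) = Pow(Add(617568, Add(32164, Mul(172, 149), Mul(187, Mul(Pow(Add(11, 21), -1), Add(-27, 10))), Mul(149, Mul(Pow(Add(11, 21), -1), Add(-27, 10))))), -1) = Pow(Add(617568, Add(32164, 25628, Mul(187, Mul(Pow(32, -1), -17)), Mul(149, Mul(Pow(32, -1), -17)))), -1) = Pow(Add(617568, Add(32164, 25628, Mul(187, Mul(Rational(1, 32), -17)), Mul(149, Mul(Rational(1, 32), -17)))), -1) = Pow(Add(617568, Add(32164, 25628, Mul(187, Rational(-17, 32)), Mul(149, Rational(-17, 32)))), -1) = Pow(Add(617568, Add(32164, 25628, Rational(-3179, 32), Rational(-2533, 32))), -1) = Pow(Add(617568, Rational(115227, 2)), -1) = Pow(Rational(1350363, 2), -1) = Rational(2, 1350363)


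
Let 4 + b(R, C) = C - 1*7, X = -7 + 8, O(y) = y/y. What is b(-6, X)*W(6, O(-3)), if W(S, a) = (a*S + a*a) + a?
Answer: -80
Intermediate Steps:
O(y) = 1
X = 1
b(R, C) = -11 + C (b(R, C) = -4 + (C - 1*7) = -4 + (C - 7) = -4 + (-7 + C) = -11 + C)
W(S, a) = a + a² + S*a (W(S, a) = (S*a + a²) + a = (a² + S*a) + a = a + a² + S*a)
b(-6, X)*W(6, O(-3)) = (-11 + 1)*(1*(1 + 6 + 1)) = -10*8 = -80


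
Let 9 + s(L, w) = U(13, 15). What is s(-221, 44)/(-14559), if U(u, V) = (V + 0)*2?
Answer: -7/4853 ≈ -0.0014424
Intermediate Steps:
U(u, V) = 2*V (U(u, V) = V*2 = 2*V)
s(L, w) = 21 (s(L, w) = -9 + 2*15 = -9 + 30 = 21)
s(-221, 44)/(-14559) = 21/(-14559) = 21*(-1/14559) = -7/4853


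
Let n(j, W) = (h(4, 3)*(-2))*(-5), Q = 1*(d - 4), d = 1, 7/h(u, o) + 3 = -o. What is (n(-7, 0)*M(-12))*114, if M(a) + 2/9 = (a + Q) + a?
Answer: 325850/9 ≈ 36206.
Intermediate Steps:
h(u, o) = 7/(-3 - o)
Q = -3 (Q = 1*(1 - 4) = 1*(-3) = -3)
n(j, W) = -35/3 (n(j, W) = (-7/(3 + 3)*(-2))*(-5) = (-7/6*(-2))*(-5) = (-7*⅙*(-2))*(-5) = -7/6*(-2)*(-5) = (7/3)*(-5) = -35/3)
M(a) = -29/9 + 2*a (M(a) = -2/9 + ((a - 3) + a) = -2/9 + ((-3 + a) + a) = -2/9 + (-3 + 2*a) = -29/9 + 2*a)
(n(-7, 0)*M(-12))*114 = -35*(-29/9 + 2*(-12))/3*114 = -35*(-29/9 - 24)/3*114 = -35/3*(-245/9)*114 = (8575/27)*114 = 325850/9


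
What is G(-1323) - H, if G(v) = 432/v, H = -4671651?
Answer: 228910883/49 ≈ 4.6716e+6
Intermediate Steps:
G(-1323) - H = 432/(-1323) - 1*(-4671651) = 432*(-1/1323) + 4671651 = -16/49 + 4671651 = 228910883/49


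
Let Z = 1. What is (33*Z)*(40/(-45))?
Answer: -88/3 ≈ -29.333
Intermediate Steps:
(33*Z)*(40/(-45)) = (33*1)*(40/(-45)) = 33*(40*(-1/45)) = 33*(-8/9) = -88/3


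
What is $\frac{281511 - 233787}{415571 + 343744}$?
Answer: $\frac{15908}{253105} \approx 0.062851$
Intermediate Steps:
$\frac{281511 - 233787}{415571 + 343744} = \frac{47724}{759315} = 47724 \cdot \frac{1}{759315} = \frac{15908}{253105}$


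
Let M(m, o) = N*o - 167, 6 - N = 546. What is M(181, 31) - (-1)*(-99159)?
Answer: -116066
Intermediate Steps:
N = -540 (N = 6 - 1*546 = 6 - 546 = -540)
M(m, o) = -167 - 540*o (M(m, o) = -540*o - 167 = -167 - 540*o)
M(181, 31) - (-1)*(-99159) = (-167 - 540*31) - (-1)*(-99159) = (-167 - 16740) - 1*99159 = -16907 - 99159 = -116066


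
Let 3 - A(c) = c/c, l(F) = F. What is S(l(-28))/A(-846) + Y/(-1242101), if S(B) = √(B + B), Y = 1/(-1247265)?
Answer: 1/1549229103765 + I*√14 ≈ 6.4548e-13 + 3.7417*I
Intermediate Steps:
A(c) = 2 (A(c) = 3 - c/c = 3 - 1*1 = 3 - 1 = 2)
Y = -1/1247265 ≈ -8.0175e-7
S(B) = √2*√B (S(B) = √(2*B) = √2*√B)
S(l(-28))/A(-846) + Y/(-1242101) = (√2*√(-28))/2 - 1/1247265/(-1242101) = (√2*(2*I*√7))*(½) - 1/1247265*(-1/1242101) = (2*I*√14)*(½) + 1/1549229103765 = I*√14 + 1/1549229103765 = 1/1549229103765 + I*√14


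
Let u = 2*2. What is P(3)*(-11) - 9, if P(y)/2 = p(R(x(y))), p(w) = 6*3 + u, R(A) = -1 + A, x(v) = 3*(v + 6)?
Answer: -493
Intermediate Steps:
x(v) = 18 + 3*v (x(v) = 3*(6 + v) = 18 + 3*v)
u = 4
p(w) = 22 (p(w) = 6*3 + 4 = 18 + 4 = 22)
P(y) = 44 (P(y) = 2*22 = 44)
P(3)*(-11) - 9 = 44*(-11) - 9 = -484 - 9 = -493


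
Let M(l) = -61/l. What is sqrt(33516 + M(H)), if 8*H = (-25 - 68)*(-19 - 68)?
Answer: 2*sqrt(60947135933)/2697 ≈ 183.07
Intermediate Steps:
H = 8091/8 (H = ((-25 - 68)*(-19 - 68))/8 = (-93*(-87))/8 = (1/8)*8091 = 8091/8 ≈ 1011.4)
sqrt(33516 + M(H)) = sqrt(33516 - 61/8091/8) = sqrt(33516 - 61*8/8091) = sqrt(33516 - 488/8091) = sqrt(271177468/8091) = 2*sqrt(60947135933)/2697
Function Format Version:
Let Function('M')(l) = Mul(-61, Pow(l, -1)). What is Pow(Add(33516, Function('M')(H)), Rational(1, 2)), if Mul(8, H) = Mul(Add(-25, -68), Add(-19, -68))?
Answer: Mul(Rational(2, 2697), Pow(60947135933, Rational(1, 2))) ≈ 183.07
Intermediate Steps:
H = Rational(8091, 8) (H = Mul(Rational(1, 8), Mul(Add(-25, -68), Add(-19, -68))) = Mul(Rational(1, 8), Mul(-93, -87)) = Mul(Rational(1, 8), 8091) = Rational(8091, 8) ≈ 1011.4)
Pow(Add(33516, Function('M')(H)), Rational(1, 2)) = Pow(Add(33516, Mul(-61, Pow(Rational(8091, 8), -1))), Rational(1, 2)) = Pow(Add(33516, Mul(-61, Rational(8, 8091))), Rational(1, 2)) = Pow(Add(33516, Rational(-488, 8091)), Rational(1, 2)) = Pow(Rational(271177468, 8091), Rational(1, 2)) = Mul(Rational(2, 2697), Pow(60947135933, Rational(1, 2)))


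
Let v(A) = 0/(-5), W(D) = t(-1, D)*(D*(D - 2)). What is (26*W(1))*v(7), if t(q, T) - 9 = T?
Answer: 0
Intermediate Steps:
t(q, T) = 9 + T
W(D) = D*(-2 + D)*(9 + D) (W(D) = (9 + D)*(D*(D - 2)) = (9 + D)*(D*(-2 + D)) = D*(-2 + D)*(9 + D))
v(A) = 0 (v(A) = 0*(-⅕) = 0)
(26*W(1))*v(7) = (26*(1*(-2 + 1)*(9 + 1)))*0 = (26*(1*(-1)*10))*0 = (26*(-10))*0 = -260*0 = 0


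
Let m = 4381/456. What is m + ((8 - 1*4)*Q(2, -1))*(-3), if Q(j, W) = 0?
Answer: 4381/456 ≈ 9.6075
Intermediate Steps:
m = 4381/456 (m = 4381*(1/456) = 4381/456 ≈ 9.6075)
m + ((8 - 1*4)*Q(2, -1))*(-3) = 4381/456 + ((8 - 1*4)*0)*(-3) = 4381/456 + ((8 - 4)*0)*(-3) = 4381/456 + (4*0)*(-3) = 4381/456 + 0*(-3) = 4381/456 + 0 = 4381/456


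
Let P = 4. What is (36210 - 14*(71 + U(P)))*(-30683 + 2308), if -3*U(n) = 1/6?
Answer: -8993484625/9 ≈ -9.9928e+8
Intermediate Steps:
U(n) = -1/18 (U(n) = -⅓/6 = -⅓*⅙ = -1/18)
(36210 - 14*(71 + U(P)))*(-30683 + 2308) = (36210 - 14*(71 - 1/18))*(-30683 + 2308) = (36210 - 14*1277/18)*(-28375) = (36210 - 8939/9)*(-28375) = (316951/9)*(-28375) = -8993484625/9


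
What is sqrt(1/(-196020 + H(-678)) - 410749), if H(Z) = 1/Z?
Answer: I*sqrt(7254987671609424172387)/132901561 ≈ 640.9*I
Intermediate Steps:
sqrt(1/(-196020 + H(-678)) - 410749) = sqrt(1/(-196020 + 1/(-678)) - 410749) = sqrt(1/(-196020 - 1/678) - 410749) = sqrt(1/(-132901561/678) - 410749) = sqrt(-678/132901561 - 410749) = sqrt(-54589183279867/132901561) = I*sqrt(7254987671609424172387)/132901561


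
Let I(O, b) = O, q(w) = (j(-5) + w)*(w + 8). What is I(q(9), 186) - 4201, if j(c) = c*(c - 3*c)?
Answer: -4898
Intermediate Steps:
j(c) = -2*c² (j(c) = c*(-2*c) = -2*c²)
q(w) = (-50 + w)*(8 + w) (q(w) = (-2*(-5)² + w)*(w + 8) = (-2*25 + w)*(8 + w) = (-50 + w)*(8 + w))
I(q(9), 186) - 4201 = (-400 + 9² - 42*9) - 4201 = (-400 + 81 - 378) - 4201 = -697 - 4201 = -4898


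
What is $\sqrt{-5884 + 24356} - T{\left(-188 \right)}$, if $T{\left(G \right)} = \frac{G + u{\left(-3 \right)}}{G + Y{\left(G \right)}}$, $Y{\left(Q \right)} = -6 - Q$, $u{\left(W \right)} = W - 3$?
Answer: $- \frac{97}{3} + 2 \sqrt{4618} \approx 103.58$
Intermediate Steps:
$u{\left(W \right)} = -3 + W$
$T{\left(G \right)} = 1 - \frac{G}{6}$ ($T{\left(G \right)} = \frac{G - 6}{G - \left(6 + G\right)} = \frac{G - 6}{-6} = \left(-6 + G\right) \left(- \frac{1}{6}\right) = 1 - \frac{G}{6}$)
$\sqrt{-5884 + 24356} - T{\left(-188 \right)} = \sqrt{-5884 + 24356} - \left(1 - - \frac{94}{3}\right) = \sqrt{18472} - \left(1 + \frac{94}{3}\right) = 2 \sqrt{4618} - \frac{97}{3} = - \frac{97}{3} + 2 \sqrt{4618}$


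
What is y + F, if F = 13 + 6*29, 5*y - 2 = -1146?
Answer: -209/5 ≈ -41.800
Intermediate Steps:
y = -1144/5 (y = 2/5 + (1/5)*(-1146) = 2/5 - 1146/5 = -1144/5 ≈ -228.80)
F = 187 (F = 13 + 174 = 187)
y + F = -1144/5 + 187 = -209/5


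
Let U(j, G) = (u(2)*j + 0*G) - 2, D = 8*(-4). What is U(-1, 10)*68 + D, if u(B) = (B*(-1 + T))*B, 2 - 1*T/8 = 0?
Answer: -4248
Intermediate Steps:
T = 16 (T = 16 - 8*0 = 16 + 0 = 16)
D = -32
u(B) = 15*B² (u(B) = (B*(-1 + 16))*B = (B*15)*B = (15*B)*B = 15*B²)
U(j, G) = -2 + 60*j (U(j, G) = ((15*2²)*j + 0*G) - 2 = ((15*4)*j + 0) - 2 = (60*j + 0) - 2 = 60*j - 2 = -2 + 60*j)
U(-1, 10)*68 + D = (-2 + 60*(-1))*68 - 32 = (-2 - 60)*68 - 32 = -62*68 - 32 = -4216 - 32 = -4248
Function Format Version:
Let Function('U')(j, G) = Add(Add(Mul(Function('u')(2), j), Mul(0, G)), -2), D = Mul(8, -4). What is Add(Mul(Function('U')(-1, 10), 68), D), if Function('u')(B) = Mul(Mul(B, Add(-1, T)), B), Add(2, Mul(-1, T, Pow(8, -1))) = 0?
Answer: -4248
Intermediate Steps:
T = 16 (T = Add(16, Mul(-8, 0)) = Add(16, 0) = 16)
D = -32
Function('u')(B) = Mul(15, Pow(B, 2)) (Function('u')(B) = Mul(Mul(B, Add(-1, 16)), B) = Mul(Mul(B, 15), B) = Mul(Mul(15, B), B) = Mul(15, Pow(B, 2)))
Function('U')(j, G) = Add(-2, Mul(60, j)) (Function('U')(j, G) = Add(Add(Mul(Mul(15, Pow(2, 2)), j), Mul(0, G)), -2) = Add(Add(Mul(Mul(15, 4), j), 0), -2) = Add(Add(Mul(60, j), 0), -2) = Add(Mul(60, j), -2) = Add(-2, Mul(60, j)))
Add(Mul(Function('U')(-1, 10), 68), D) = Add(Mul(Add(-2, Mul(60, -1)), 68), -32) = Add(Mul(Add(-2, -60), 68), -32) = Add(Mul(-62, 68), -32) = Add(-4216, -32) = -4248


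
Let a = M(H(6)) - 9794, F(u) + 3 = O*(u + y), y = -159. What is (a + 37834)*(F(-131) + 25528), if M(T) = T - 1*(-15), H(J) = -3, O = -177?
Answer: 2155936460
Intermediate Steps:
M(T) = 15 + T (M(T) = T + 15 = 15 + T)
F(u) = 28140 - 177*u (F(u) = -3 - 177*(u - 159) = -3 - 177*(-159 + u) = -3 + (28143 - 177*u) = 28140 - 177*u)
a = -9782 (a = (15 - 3) - 9794 = 12 - 9794 = -9782)
(a + 37834)*(F(-131) + 25528) = (-9782 + 37834)*((28140 - 177*(-131)) + 25528) = 28052*((28140 + 23187) + 25528) = 28052*(51327 + 25528) = 28052*76855 = 2155936460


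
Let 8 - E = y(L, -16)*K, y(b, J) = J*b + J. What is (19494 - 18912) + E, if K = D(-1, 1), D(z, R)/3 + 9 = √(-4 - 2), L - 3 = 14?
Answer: -7186 + 864*I*√6 ≈ -7186.0 + 2116.4*I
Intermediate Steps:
L = 17 (L = 3 + 14 = 17)
D(z, R) = -27 + 3*I*√6 (D(z, R) = -27 + 3*√(-4 - 2) = -27 + 3*√(-6) = -27 + 3*(I*√6) = -27 + 3*I*√6)
K = -27 + 3*I*√6 ≈ -27.0 + 7.3485*I
y(b, J) = J + J*b
E = -7768 + 864*I*√6 (E = 8 - (-16*(1 + 17))*(-27 + 3*I*√6) = 8 - (-16*18)*(-27 + 3*I*√6) = 8 - (-288)*(-27 + 3*I*√6) = 8 - (7776 - 864*I*√6) = 8 + (-7776 + 864*I*√6) = -7768 + 864*I*√6 ≈ -7768.0 + 2116.4*I)
(19494 - 18912) + E = (19494 - 18912) + (-7768 + 864*I*√6) = 582 + (-7768 + 864*I*√6) = -7186 + 864*I*√6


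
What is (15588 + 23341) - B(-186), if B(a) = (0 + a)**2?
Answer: 4333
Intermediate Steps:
B(a) = a**2
(15588 + 23341) - B(-186) = (15588 + 23341) - 1*(-186)**2 = 38929 - 1*34596 = 38929 - 34596 = 4333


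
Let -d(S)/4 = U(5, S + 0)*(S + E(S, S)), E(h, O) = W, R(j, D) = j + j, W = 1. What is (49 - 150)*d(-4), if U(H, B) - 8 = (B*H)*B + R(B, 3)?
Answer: -96960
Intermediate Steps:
R(j, D) = 2*j
E(h, O) = 1
U(H, B) = 8 + 2*B + H*B**2 (U(H, B) = 8 + ((B*H)*B + 2*B) = 8 + (H*B**2 + 2*B) = 8 + (2*B + H*B**2) = 8 + 2*B + H*B**2)
d(S) = -4*(1 + S)*(8 + 2*S + 5*S**2) (d(S) = -4*(8 + 2*(S + 0) + 5*(S + 0)**2)*(S + 1) = -4*(8 + 2*S + 5*S**2)*(1 + S) = -4*(1 + S)*(8 + 2*S + 5*S**2))
(49 - 150)*d(-4) = (49 - 150)*(-4*(1 - 4)*(8 + 2*(-4) + 5*(-4)**2)) = -(-404)*(-3)*(8 - 8 + 5*16) = -(-404)*(-3)*(8 - 8 + 80) = -(-404)*(-3)*80 = -101*960 = -96960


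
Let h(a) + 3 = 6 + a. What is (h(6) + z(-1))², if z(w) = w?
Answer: 64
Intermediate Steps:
h(a) = 3 + a (h(a) = -3 + (6 + a) = 3 + a)
(h(6) + z(-1))² = ((3 + 6) - 1)² = (9 - 1)² = 8² = 64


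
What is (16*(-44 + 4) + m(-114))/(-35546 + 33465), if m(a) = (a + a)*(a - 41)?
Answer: -34700/2081 ≈ -16.675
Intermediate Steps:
m(a) = 2*a*(-41 + a) (m(a) = (2*a)*(-41 + a) = 2*a*(-41 + a))
(16*(-44 + 4) + m(-114))/(-35546 + 33465) = (16*(-44 + 4) + 2*(-114)*(-41 - 114))/(-35546 + 33465) = (16*(-40) + 2*(-114)*(-155))/(-2081) = (-640 + 35340)*(-1/2081) = 34700*(-1/2081) = -34700/2081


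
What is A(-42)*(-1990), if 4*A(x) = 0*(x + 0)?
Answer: 0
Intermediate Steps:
A(x) = 0 (A(x) = (0*(x + 0))/4 = (0*x)/4 = (1/4)*0 = 0)
A(-42)*(-1990) = 0*(-1990) = 0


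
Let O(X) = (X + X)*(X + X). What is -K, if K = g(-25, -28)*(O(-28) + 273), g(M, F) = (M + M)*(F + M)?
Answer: -9033850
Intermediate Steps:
O(X) = 4*X**2 (O(X) = (2*X)*(2*X) = 4*X**2)
g(M, F) = 2*M*(F + M) (g(M, F) = (2*M)*(F + M) = 2*M*(F + M))
K = 9033850 (K = (2*(-25)*(-28 - 25))*(4*(-28)**2 + 273) = (2*(-25)*(-53))*(4*784 + 273) = 2650*(3136 + 273) = 2650*3409 = 9033850)
-K = -1*9033850 = -9033850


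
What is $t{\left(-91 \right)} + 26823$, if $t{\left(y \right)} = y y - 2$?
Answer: $35102$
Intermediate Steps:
$t{\left(y \right)} = -2 + y^{2}$ ($t{\left(y \right)} = y^{2} - 2 = -2 + y^{2}$)
$t{\left(-91 \right)} + 26823 = \left(-2 + \left(-91\right)^{2}\right) + 26823 = \left(-2 + 8281\right) + 26823 = 8279 + 26823 = 35102$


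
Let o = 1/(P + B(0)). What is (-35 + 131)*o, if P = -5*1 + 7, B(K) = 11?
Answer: 96/13 ≈ 7.3846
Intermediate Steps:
P = 2 (P = -5 + 7 = 2)
o = 1/13 (o = 1/(2 + 11) = 1/13 ≈ 0.076923)
(-35 + 131)*o = (-35 + 131)*(1/13) = 96*(1/13) = 96/13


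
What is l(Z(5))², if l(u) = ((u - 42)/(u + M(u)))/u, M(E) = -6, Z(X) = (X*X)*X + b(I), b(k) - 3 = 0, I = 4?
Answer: 1849/60964864 ≈ 3.0329e-5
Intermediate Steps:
b(k) = 3 (b(k) = 3 + 0 = 3)
Z(X) = 3 + X³ (Z(X) = (X*X)*X + 3 = X²*X + 3 = X³ + 3 = 3 + X³)
l(u) = (-42 + u)/(u*(-6 + u)) (l(u) = ((u - 42)/(u - 6))/u = ((-42 + u)/(-6 + u))/u = (-42 + u)/(u*(-6 + u)))
l(Z(5))² = ((-42 + (3 + 5³))/((3 + 5³)*(-6 + (3 + 5³))))² = ((-42 + (3 + 125))/((3 + 125)*(-6 + (3 + 125))))² = ((-42 + 128)/(128*(-6 + 128)))² = ((1/128)*86/122)² = ((1/128)*(1/122)*86)² = (43/7808)² = 1849/60964864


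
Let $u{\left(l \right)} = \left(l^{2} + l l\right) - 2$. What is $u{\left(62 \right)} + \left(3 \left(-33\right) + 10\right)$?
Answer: $7597$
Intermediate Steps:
$u{\left(l \right)} = -2 + 2 l^{2}$ ($u{\left(l \right)} = \left(l^{2} + l^{2}\right) - 2 = 2 l^{2} - 2 = -2 + 2 l^{2}$)
$u{\left(62 \right)} + \left(3 \left(-33\right) + 10\right) = \left(-2 + 2 \cdot 62^{2}\right) + \left(3 \left(-33\right) + 10\right) = \left(-2 + 2 \cdot 3844\right) + \left(-99 + 10\right) = \left(-2 + 7688\right) - 89 = 7686 - 89 = 7597$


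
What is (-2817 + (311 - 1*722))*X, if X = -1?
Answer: 3228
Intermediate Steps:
(-2817 + (311 - 1*722))*X = (-2817 + (311 - 1*722))*(-1) = (-2817 + (311 - 722))*(-1) = (-2817 - 411)*(-1) = -3228*(-1) = 3228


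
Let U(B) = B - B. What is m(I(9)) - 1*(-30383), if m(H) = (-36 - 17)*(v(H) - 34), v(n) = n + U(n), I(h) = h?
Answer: 31708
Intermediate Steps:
U(B) = 0
v(n) = n (v(n) = n + 0 = n)
m(H) = 1802 - 53*H (m(H) = (-36 - 17)*(H - 34) = -53*(-34 + H) = 1802 - 53*H)
m(I(9)) - 1*(-30383) = (1802 - 53*9) - 1*(-30383) = (1802 - 477) + 30383 = 1325 + 30383 = 31708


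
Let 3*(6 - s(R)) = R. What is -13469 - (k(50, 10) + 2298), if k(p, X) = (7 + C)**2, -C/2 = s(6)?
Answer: -15768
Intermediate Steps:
s(R) = 6 - R/3
C = -8 (C = -2*(6 - 1/3*6) = -2*(6 - 2) = -2*4 = -8)
k(p, X) = 1 (k(p, X) = (7 - 8)**2 = (-1)**2 = 1)
-13469 - (k(50, 10) + 2298) = -13469 - (1 + 2298) = -13469 - 1*2299 = -13469 - 2299 = -15768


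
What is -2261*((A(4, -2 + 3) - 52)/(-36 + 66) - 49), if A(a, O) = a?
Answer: 572033/5 ≈ 1.1441e+5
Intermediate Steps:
-2261*((A(4, -2 + 3) - 52)/(-36 + 66) - 49) = -2261*((4 - 52)/(-36 + 66) - 49) = -2261*(-48/30 - 49) = -2261*(-48*1/30 - 49) = -2261*(-8/5 - 49) = -2261*(-253/5) = 572033/5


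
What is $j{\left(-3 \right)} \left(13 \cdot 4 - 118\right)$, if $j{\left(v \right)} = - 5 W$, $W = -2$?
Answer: $-660$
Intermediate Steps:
$j{\left(v \right)} = 10$ ($j{\left(v \right)} = \left(-5\right) \left(-2\right) = 10$)
$j{\left(-3 \right)} \left(13 \cdot 4 - 118\right) = 10 \left(13 \cdot 4 - 118\right) = 10 \left(52 - 118\right) = 10 \left(-66\right) = -660$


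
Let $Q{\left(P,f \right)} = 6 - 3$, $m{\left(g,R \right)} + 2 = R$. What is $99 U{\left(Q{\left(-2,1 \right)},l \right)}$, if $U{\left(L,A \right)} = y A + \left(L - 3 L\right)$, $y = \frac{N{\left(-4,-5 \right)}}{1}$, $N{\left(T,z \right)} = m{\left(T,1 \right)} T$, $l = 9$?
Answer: $2970$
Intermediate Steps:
$m{\left(g,R \right)} = -2 + R$
$Q{\left(P,f \right)} = 3$
$N{\left(T,z \right)} = - T$ ($N{\left(T,z \right)} = \left(-2 + 1\right) T = - T$)
$y = 4$ ($y = \frac{\left(-1\right) \left(-4\right)}{1} = 4 \cdot 1 = 4$)
$U{\left(L,A \right)} = - 2 L + 4 A$ ($U{\left(L,A \right)} = 4 A + \left(L - 3 L\right) = 4 A - 2 L = - 2 L + 4 A$)
$99 U{\left(Q{\left(-2,1 \right)},l \right)} = 99 \left(\left(-2\right) 3 + 4 \cdot 9\right) = 99 \left(-6 + 36\right) = 99 \cdot 30 = 2970$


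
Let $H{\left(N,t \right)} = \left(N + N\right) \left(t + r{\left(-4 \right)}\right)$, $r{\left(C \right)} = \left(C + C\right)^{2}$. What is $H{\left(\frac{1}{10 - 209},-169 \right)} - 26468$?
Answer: $- \frac{5266922}{199} \approx -26467.0$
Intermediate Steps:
$r{\left(C \right)} = 4 C^{2}$ ($r{\left(C \right)} = \left(2 C\right)^{2} = 4 C^{2}$)
$H{\left(N,t \right)} = 2 N \left(64 + t\right)$ ($H{\left(N,t \right)} = \left(N + N\right) \left(t + 4 \left(-4\right)^{2}\right) = 2 N \left(t + 4 \cdot 16\right) = 2 N \left(t + 64\right) = 2 N \left(64 + t\right)$)
$H{\left(\frac{1}{10 - 209},-169 \right)} - 26468 = \frac{2 \left(64 - 169\right)}{10 - 209} - 26468 = 2 \frac{1}{-199} \left(-105\right) - 26468 = 2 \left(- \frac{1}{199}\right) \left(-105\right) - 26468 = \frac{210}{199} - 26468 = - \frac{5266922}{199}$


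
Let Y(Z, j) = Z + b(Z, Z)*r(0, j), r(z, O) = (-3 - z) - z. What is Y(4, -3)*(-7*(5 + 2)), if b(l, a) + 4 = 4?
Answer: -196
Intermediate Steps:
b(l, a) = 0 (b(l, a) = -4 + 4 = 0)
r(z, O) = -3 - 2*z
Y(Z, j) = Z (Y(Z, j) = Z + 0*(-3 - 2*0) = Z + 0*(-3 + 0) = Z + 0*(-3) = Z + 0 = Z)
Y(4, -3)*(-7*(5 + 2)) = 4*(-7*(5 + 2)) = 4*(-7*7) = 4*(-49) = -196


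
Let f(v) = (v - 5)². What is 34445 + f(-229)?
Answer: 89201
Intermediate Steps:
f(v) = (-5 + v)²
34445 + f(-229) = 34445 + (-5 - 229)² = 34445 + (-234)² = 34445 + 54756 = 89201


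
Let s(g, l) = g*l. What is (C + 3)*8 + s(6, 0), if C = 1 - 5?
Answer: -8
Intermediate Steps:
C = -4
(C + 3)*8 + s(6, 0) = (-4 + 3)*8 + 6*0 = -1*8 + 0 = -8 + 0 = -8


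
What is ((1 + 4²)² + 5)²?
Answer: 86436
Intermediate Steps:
((1 + 4²)² + 5)² = ((1 + 16)² + 5)² = (17² + 5)² = (289 + 5)² = 294² = 86436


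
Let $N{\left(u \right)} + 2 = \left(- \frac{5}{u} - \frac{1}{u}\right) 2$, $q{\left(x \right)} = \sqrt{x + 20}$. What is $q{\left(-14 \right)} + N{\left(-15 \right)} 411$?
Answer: $- \frac{2466}{5} + \sqrt{6} \approx -490.75$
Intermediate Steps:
$q{\left(x \right)} = \sqrt{20 + x}$
$N{\left(u \right)} = -2 - \frac{12}{u}$ ($N{\left(u \right)} = -2 + \left(- \frac{5}{u} - \frac{1}{u}\right) 2 = -2 + - \frac{6}{u} 2 = -2 - \frac{12}{u}$)
$q{\left(-14 \right)} + N{\left(-15 \right)} 411 = \sqrt{20 - 14} + \left(-2 - \frac{12}{-15}\right) 411 = \sqrt{6} + \left(-2 - - \frac{4}{5}\right) 411 = \sqrt{6} + \left(-2 + \frac{4}{5}\right) 411 = \sqrt{6} - \frac{2466}{5} = - \frac{2466}{5} + \sqrt{6}$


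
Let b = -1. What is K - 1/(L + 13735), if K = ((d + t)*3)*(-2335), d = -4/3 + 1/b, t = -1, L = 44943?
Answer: 1370131299/58678 ≈ 23350.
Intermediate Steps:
d = -7/3 (d = -4/3 + 1/(-1) = -4*⅓ + 1*(-1) = -4/3 - 1 = -7/3 ≈ -2.3333)
K = 23350 (K = ((-7/3 - 1)*3)*(-2335) = -10/3*3*(-2335) = -10*(-2335) = 23350)
K - 1/(L + 13735) = 23350 - 1/(44943 + 13735) = 23350 - 1/58678 = 1370131299/58678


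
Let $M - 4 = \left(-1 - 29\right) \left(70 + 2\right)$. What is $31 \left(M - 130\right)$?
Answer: $-70866$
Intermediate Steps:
$M = -2156$ ($M = 4 + \left(-1 - 29\right) \left(70 + 2\right) = 4 - 2160 = -2156$)
$31 \left(M - 130\right) = 31 \left(-2156 - 130\right) = 31 \left(-2286\right) = -70866$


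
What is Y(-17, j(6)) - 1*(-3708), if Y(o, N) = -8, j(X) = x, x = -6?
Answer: 3700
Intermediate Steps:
j(X) = -6
Y(-17, j(6)) - 1*(-3708) = -8 - 1*(-3708) = -8 + 3708 = 3700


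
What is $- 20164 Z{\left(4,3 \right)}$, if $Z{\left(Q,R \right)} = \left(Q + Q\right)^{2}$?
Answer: $-1290496$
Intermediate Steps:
$Z{\left(Q,R \right)} = 4 Q^{2}$ ($Z{\left(Q,R \right)} = \left(2 Q\right)^{2} = 4 Q^{2}$)
$- 20164 Z{\left(4,3 \right)} = - 20164 \cdot 4 \cdot 4^{2} = - 20164 \cdot 4 \cdot 16 = \left(-20164\right) 64 = -1290496$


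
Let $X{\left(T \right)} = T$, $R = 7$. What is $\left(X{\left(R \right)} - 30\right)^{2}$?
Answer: $529$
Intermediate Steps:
$\left(X{\left(R \right)} - 30\right)^{2} = \left(7 - 30\right)^{2} = \left(-23\right)^{2} = 529$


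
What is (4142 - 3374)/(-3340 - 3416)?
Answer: -64/563 ≈ -0.11368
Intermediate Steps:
(4142 - 3374)/(-3340 - 3416) = 768/(-6756) = 768*(-1/6756) = -64/563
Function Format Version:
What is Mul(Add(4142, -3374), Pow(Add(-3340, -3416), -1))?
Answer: Rational(-64, 563) ≈ -0.11368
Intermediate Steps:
Mul(Add(4142, -3374), Pow(Add(-3340, -3416), -1)) = Mul(768, Pow(-6756, -1)) = Mul(768, Rational(-1, 6756)) = Rational(-64, 563)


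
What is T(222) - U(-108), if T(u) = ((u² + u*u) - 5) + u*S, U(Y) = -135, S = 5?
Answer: 99808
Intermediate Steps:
T(u) = -5 + 2*u² + 5*u (T(u) = ((u² + u*u) - 5) + u*5 = ((u² + u²) - 5) + 5*u = (2*u² - 5) + 5*u = (-5 + 2*u²) + 5*u = -5 + 2*u² + 5*u)
T(222) - U(-108) = (-5 + 2*222² + 5*222) - 1*(-135) = (-5 + 2*49284 + 1110) + 135 = (-5 + 98568 + 1110) + 135 = 99673 + 135 = 99808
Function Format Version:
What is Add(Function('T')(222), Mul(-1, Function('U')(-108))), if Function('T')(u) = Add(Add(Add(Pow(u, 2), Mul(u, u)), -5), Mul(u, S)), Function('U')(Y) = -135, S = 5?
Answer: 99808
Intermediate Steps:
Function('T')(u) = Add(-5, Mul(2, Pow(u, 2)), Mul(5, u)) (Function('T')(u) = Add(Add(Add(Pow(u, 2), Mul(u, u)), -5), Mul(u, 5)) = Add(Add(Add(Pow(u, 2), Pow(u, 2)), -5), Mul(5, u)) = Add(Add(Mul(2, Pow(u, 2)), -5), Mul(5, u)) = Add(Add(-5, Mul(2, Pow(u, 2))), Mul(5, u)) = Add(-5, Mul(2, Pow(u, 2)), Mul(5, u)))
Add(Function('T')(222), Mul(-1, Function('U')(-108))) = Add(Add(-5, Mul(2, Pow(222, 2)), Mul(5, 222)), Mul(-1, -135)) = Add(Add(-5, Mul(2, 49284), 1110), 135) = Add(Add(-5, 98568, 1110), 135) = Add(99673, 135) = 99808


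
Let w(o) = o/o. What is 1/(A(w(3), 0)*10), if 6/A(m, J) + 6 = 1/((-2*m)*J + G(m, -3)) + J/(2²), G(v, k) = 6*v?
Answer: -7/72 ≈ -0.097222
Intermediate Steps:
w(o) = 1
A(m, J) = 6/(-6 + 1/(6*m - 2*J*m) + J/4) (A(m, J) = 6/(-6 + (1/((-2*m)*J + 6*m) + J/(2²))) = 6/(-6 + (1/(-2*J*m + 6*m) + J/4)) = 6/(-6 + (1/(6*m - 2*J*m) + J*(¼))) = 6/(-6 + (1/(6*m - 2*J*m) + J/4)) = 6/(-6 + 1/(6*m - 2*J*m) + J/4))
1/(A(w(3), 0)*10) = 1/((24*1*(3 - 1*0)/(2 - 72*1 - 1*1*0² + 27*0*1))*10) = 1/((24*1*(3 + 0)/(2 - 72 - 1*1*0 + 0))*10) = 1/((24*1*3/(2 - 72 + 0 + 0))*10) = 1/((24*1*3/(-70))*10) = 1/((24*1*(-1/70)*3)*10) = 1/(-36/35*10) = 1/(-72/7) = -7/72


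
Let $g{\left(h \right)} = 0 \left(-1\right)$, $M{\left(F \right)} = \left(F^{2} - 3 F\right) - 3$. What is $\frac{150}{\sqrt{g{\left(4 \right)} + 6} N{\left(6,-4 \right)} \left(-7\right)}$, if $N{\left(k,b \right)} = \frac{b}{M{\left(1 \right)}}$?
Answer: $- \frac{125 \sqrt{6}}{28} \approx -10.935$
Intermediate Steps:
$M{\left(F \right)} = -3 + F^{2} - 3 F$
$N{\left(k,b \right)} = - \frac{b}{5}$ ($N{\left(k,b \right)} = \frac{b}{-3 + 1^{2} - 3} = \frac{b}{-3 + 1 - 3} = \frac{b}{-5} = b \left(- \frac{1}{5}\right) = - \frac{b}{5}$)
$g{\left(h \right)} = 0$
$\frac{150}{\sqrt{g{\left(4 \right)} + 6} N{\left(6,-4 \right)} \left(-7\right)} = \frac{150}{\sqrt{0 + 6} \left(\left(- \frac{1}{5}\right) \left(-4\right)\right) \left(-7\right)} = \frac{150}{\sqrt{6} \cdot \frac{4}{5} \left(-7\right)} = \frac{150}{\frac{4 \sqrt{6}}{5} \left(-7\right)} = \frac{150}{\left(- \frac{28}{5}\right) \sqrt{6}} = 150 \left(- \frac{5 \sqrt{6}}{168}\right) = - \frac{125 \sqrt{6}}{28}$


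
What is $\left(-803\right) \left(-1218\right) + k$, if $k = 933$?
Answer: $978987$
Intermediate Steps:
$\left(-803\right) \left(-1218\right) + k = \left(-803\right) \left(-1218\right) + 933 = 978054 + 933 = 978987$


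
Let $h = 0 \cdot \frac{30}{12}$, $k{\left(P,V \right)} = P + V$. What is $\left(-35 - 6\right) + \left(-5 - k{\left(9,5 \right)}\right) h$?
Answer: $-41$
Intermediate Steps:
$h = 0$ ($h = 0 \cdot 30 \cdot \frac{1}{12} = 0 \cdot \frac{5}{2} = 0$)
$\left(-35 - 6\right) + \left(-5 - k{\left(9,5 \right)}\right) h = \left(-35 - 6\right) + \left(-5 - \left(9 + 5\right)\right) 0 = \left(-35 - 6\right) + \left(-5 - 14\right) 0 = -41 + \left(-5 - 14\right) 0 = -41 - 0 = -41 + 0 = -41$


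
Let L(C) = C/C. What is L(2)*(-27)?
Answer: -27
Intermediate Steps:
L(C) = 1
L(2)*(-27) = 1*(-27) = -27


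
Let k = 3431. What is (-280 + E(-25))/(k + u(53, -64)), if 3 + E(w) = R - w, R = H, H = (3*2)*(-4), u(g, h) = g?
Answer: -141/1742 ≈ -0.080941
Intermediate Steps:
H = -24 (H = 6*(-4) = -24)
R = -24
E(w) = -27 - w (E(w) = -3 + (-24 - w) = -27 - w)
(-280 + E(-25))/(k + u(53, -64)) = (-280 + (-27 - 1*(-25)))/(3431 + 53) = (-280 + (-27 + 25))/3484 = (-280 - 2)*(1/3484) = -282*1/3484 = -141/1742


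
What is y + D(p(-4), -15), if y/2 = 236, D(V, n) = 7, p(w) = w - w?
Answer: 479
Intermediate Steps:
p(w) = 0
y = 472 (y = 2*236 = 472)
y + D(p(-4), -15) = 472 + 7 = 479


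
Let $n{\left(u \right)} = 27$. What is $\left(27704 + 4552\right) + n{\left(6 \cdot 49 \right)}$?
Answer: $32283$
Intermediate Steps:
$\left(27704 + 4552\right) + n{\left(6 \cdot 49 \right)} = \left(27704 + 4552\right) + 27 = 32256 + 27 = 32283$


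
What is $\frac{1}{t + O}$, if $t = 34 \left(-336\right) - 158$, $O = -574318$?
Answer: $- \frac{1}{585900} \approx -1.7068 \cdot 10^{-6}$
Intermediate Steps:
$t = -11582$ ($t = -11424 - 158 = -11582$)
$\frac{1}{t + O} = \frac{1}{-11582 - 574318} = \frac{1}{-585900} = - \frac{1}{585900}$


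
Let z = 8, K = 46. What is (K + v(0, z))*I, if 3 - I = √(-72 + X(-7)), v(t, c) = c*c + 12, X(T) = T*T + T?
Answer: 366 - 122*I*√30 ≈ 366.0 - 668.22*I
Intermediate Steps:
X(T) = T + T² (X(T) = T² + T = T + T²)
v(t, c) = 12 + c² (v(t, c) = c² + 12 = 12 + c²)
I = 3 - I*√30 (I = 3 - √(-72 - 7*(1 - 7)) = 3 - √(-72 - 7*(-6)) = 3 - √(-72 + 42) = 3 - √(-30) = 3 - I*√30 ≈ 3.0 - 5.4772*I)
(K + v(0, z))*I = (46 + (12 + 8²))*(3 - I*√30) = (46 + (12 + 64))*(3 - I*√30) = (46 + 76)*(3 - I*√30) = 122*(3 - I*√30) = 366 - 122*I*√30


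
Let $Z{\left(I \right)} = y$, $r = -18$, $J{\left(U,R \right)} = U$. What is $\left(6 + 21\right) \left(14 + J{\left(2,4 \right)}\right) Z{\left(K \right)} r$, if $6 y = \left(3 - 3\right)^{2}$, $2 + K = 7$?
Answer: $0$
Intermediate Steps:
$K = 5$ ($K = -2 + 7 = 5$)
$y = 0$ ($y = \frac{\left(3 - 3\right)^{2}}{6} = \frac{0^{2}}{6} = \frac{1}{6} \cdot 0 = 0$)
$Z{\left(I \right)} = 0$
$\left(6 + 21\right) \left(14 + J{\left(2,4 \right)}\right) Z{\left(K \right)} r = \left(6 + 21\right) \left(14 + 2\right) 0 \left(-18\right) = 27 \cdot 16 \cdot 0 \left(-18\right) = 432 \cdot 0 \left(-18\right) = 0 \left(-18\right) = 0$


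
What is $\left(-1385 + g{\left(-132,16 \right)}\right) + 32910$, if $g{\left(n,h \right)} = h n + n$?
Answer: $29281$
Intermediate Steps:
$g{\left(n,h \right)} = n + h n$
$\left(-1385 + g{\left(-132,16 \right)}\right) + 32910 = \left(-1385 - 132 \left(1 + 16\right)\right) + 32910 = \left(-1385 - 2244\right) + 32910 = -3629 + 32910 = 29281$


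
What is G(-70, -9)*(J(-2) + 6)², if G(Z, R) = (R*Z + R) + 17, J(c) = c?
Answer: 10208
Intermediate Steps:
G(Z, R) = 17 + R + R*Z (G(Z, R) = (R + R*Z) + 17 = 17 + R + R*Z)
G(-70, -9)*(J(-2) + 6)² = (17 - 9 - 9*(-70))*(-2 + 6)² = (17 - 9 + 630)*4² = 638*16 = 10208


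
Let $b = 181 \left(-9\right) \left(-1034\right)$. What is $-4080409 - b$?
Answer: $-5764795$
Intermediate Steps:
$b = 1684386$ ($b = \left(-1629\right) \left(-1034\right) = 1684386$)
$-4080409 - b = -4080409 - 1684386 = -5764795$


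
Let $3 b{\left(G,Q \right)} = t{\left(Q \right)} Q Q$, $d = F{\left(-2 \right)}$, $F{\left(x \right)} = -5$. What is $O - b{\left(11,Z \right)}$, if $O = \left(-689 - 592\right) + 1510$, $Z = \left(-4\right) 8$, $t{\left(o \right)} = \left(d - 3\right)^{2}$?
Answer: $- \frac{64849}{3} \approx -21616.0$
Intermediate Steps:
$d = -5$
$t{\left(o \right)} = 64$ ($t{\left(o \right)} = \left(-5 - 3\right)^{2} = \left(-8\right)^{2} = 64$)
$Z = -32$
$O = 229$ ($O = -1281 + 1510 = 229$)
$b{\left(G,Q \right)} = \frac{64 Q^{2}}{3}$ ($b{\left(G,Q \right)} = \frac{64 Q Q}{3} = \frac{64 Q^{2}}{3}$)
$O - b{\left(11,Z \right)} = 229 - \frac{64 \left(-32\right)^{2}}{3} = 229 - \frac{64}{3} \cdot 1024 = 229 - \frac{65536}{3} = - \frac{64849}{3}$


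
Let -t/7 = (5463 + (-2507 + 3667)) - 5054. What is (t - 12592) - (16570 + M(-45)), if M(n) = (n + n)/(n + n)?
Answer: -40146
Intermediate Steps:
M(n) = 1 (M(n) = (2*n)/((2*n)) = (2*n)*(1/(2*n)) = 1)
t = -10983 (t = -7*((5463 + (-2507 + 3667)) - 5054) = -7*((5463 + 1160) - 5054) = -7*(6623 - 5054) = -7*1569 = -10983)
(t - 12592) - (16570 + M(-45)) = (-10983 - 12592) - (16570 + 1) = -23575 - 1*16571 = -23575 - 16571 = -40146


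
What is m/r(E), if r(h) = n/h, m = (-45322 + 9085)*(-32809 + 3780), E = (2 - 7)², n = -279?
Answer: -8766032275/93 ≈ -9.4258e+7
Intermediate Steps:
E = 25 (E = (-5)² = 25)
m = 1051923873 (m = -36237*(-29029) = 1051923873)
r(h) = -279/h
m/r(E) = 1051923873/((-279/25)) = 1051923873/((-279*1/25)) = 1051923873/(-279/25) = 1051923873*(-25/279) = -8766032275/93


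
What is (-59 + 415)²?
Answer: 126736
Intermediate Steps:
(-59 + 415)² = 356² = 126736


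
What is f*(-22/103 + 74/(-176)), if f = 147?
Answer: -844809/9064 ≈ -93.205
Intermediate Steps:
f*(-22/103 + 74/(-176)) = 147*(-22/103 + 74/(-176)) = 147*(-22*1/103 + 74*(-1/176)) = 147*(-22/103 - 37/88) = 147*(-5747/9064) = -844809/9064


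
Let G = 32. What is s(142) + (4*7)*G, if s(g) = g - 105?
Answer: 933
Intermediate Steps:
s(g) = -105 + g
s(142) + (4*7)*G = (-105 + 142) + (4*7)*32 = 37 + 28*32 = 37 + 896 = 933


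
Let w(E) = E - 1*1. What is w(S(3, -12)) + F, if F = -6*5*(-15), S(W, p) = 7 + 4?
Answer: 460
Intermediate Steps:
S(W, p) = 11
w(E) = -1 + E (w(E) = E - 1 = -1 + E)
F = 450 (F = -30*(-15) = 450)
w(S(3, -12)) + F = (-1 + 11) + 450 = 10 + 450 = 460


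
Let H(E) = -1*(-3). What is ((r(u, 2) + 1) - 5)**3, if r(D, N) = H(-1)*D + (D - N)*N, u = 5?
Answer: 4913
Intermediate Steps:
H(E) = 3
r(D, N) = 3*D + N*(D - N) (r(D, N) = 3*D + (D - N)*N = 3*D + N*(D - N))
((r(u, 2) + 1) - 5)**3 = (((-1*2**2 + 3*5 + 5*2) + 1) - 5)**3 = (((-1*4 + 15 + 10) + 1) - 5)**3 = (((-4 + 15 + 10) + 1) - 5)**3 = ((21 + 1) - 5)**3 = (22 - 5)**3 = 17**3 = 4913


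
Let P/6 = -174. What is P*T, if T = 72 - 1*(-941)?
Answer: -1057572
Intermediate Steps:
T = 1013 (T = 72 + 941 = 1013)
P = -1044 (P = 6*(-174) = -1044)
P*T = -1044*1013 = -1057572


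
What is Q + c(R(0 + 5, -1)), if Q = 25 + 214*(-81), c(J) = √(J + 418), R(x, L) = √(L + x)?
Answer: -17309 + 2*√105 ≈ -17289.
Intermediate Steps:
c(J) = √(418 + J)
Q = -17309 (Q = 25 - 17334 = -17309)
Q + c(R(0 + 5, -1)) = -17309 + √(418 + √(-1 + (0 + 5))) = -17309 + √(418 + √(-1 + 5)) = -17309 + √(418 + √4) = -17309 + √(418 + 2) = -17309 + √420 = -17309 + 2*√105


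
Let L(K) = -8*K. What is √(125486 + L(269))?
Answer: √123334 ≈ 351.19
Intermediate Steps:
√(125486 + L(269)) = √(125486 - 8*269) = √(125486 - 2152) = √123334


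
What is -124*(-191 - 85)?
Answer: 34224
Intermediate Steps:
-124*(-191 - 85) = -124*(-276) = 34224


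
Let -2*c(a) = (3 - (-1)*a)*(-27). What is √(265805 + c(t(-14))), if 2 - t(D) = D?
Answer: √1064246/2 ≈ 515.81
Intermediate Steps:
t(D) = 2 - D
c(a) = 81/2 + 27*a/2 (c(a) = -(3 - (-1)*a)*(-27)/2 = -(3 + a)*(-27)/2 = -(-81 - 27*a)/2 = 81/2 + 27*a/2)
√(265805 + c(t(-14))) = √(265805 + (81/2 + 27*(2 - 1*(-14))/2)) = √(265805 + (81/2 + 27*(2 + 14)/2)) = √(265805 + (81/2 + (27/2)*16)) = √(265805 + (81/2 + 216)) = √(265805 + 513/2) = √(532123/2) = √1064246/2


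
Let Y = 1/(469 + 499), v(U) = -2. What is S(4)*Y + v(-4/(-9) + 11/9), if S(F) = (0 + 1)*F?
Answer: -483/242 ≈ -1.9959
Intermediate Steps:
S(F) = F (S(F) = 1*F = F)
Y = 1/968 ≈ 0.0010331
S(4)*Y + v(-4/(-9) + 11/9) = 4*(1/968) - 2 = 1/242 - 2 = -483/242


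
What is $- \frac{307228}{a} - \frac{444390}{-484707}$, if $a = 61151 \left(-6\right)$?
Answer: $\frac{51994153256}{29640317757} \approx 1.7542$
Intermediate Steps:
$a = -366906$
$- \frac{307228}{a} - \frac{444390}{-484707} = - \frac{307228}{-366906} - \frac{444390}{-484707} = \left(-307228\right) \left(- \frac{1}{366906}\right) - - \frac{148130}{161569} = \frac{153614}{183453} + \frac{148130}{161569} = \frac{51994153256}{29640317757}$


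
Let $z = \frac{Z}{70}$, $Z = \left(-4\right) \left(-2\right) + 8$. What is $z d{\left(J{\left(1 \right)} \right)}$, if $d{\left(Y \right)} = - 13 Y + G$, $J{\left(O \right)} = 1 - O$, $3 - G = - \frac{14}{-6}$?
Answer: $\frac{16}{105} \approx 0.15238$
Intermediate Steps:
$G = \frac{2}{3}$ ($G = 3 - - \frac{14}{-6} = 3 - \left(-14\right) \left(- \frac{1}{6}\right) = 3 - \frac{7}{3} = \frac{2}{3} \approx 0.66667$)
$Z = 16$ ($Z = 8 + 8 = 16$)
$d{\left(Y \right)} = \frac{2}{3} - 13 Y$ ($d{\left(Y \right)} = - 13 Y + \frac{2}{3} = \frac{2}{3} - 13 Y$)
$z = \frac{8}{35}$ ($z = \frac{16}{70} = 16 \cdot \frac{1}{70} = \frac{8}{35} \approx 0.22857$)
$z d{\left(J{\left(1 \right)} \right)} = \frac{8 \left(\frac{2}{3} - 13 \left(1 - 1\right)\right)}{35} = \frac{8 \left(\frac{2}{3} - 0\right)}{35} = \frac{8 \left(\frac{2}{3} + 0\right)}{35} = \frac{8}{35} \cdot \frac{2}{3} = \frac{16}{105}$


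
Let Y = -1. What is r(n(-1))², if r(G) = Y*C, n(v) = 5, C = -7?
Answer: 49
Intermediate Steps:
r(G) = 7 (r(G) = -1*(-7) = 7)
r(n(-1))² = 7² = 49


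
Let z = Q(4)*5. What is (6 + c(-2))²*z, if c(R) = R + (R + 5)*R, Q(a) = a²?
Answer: 320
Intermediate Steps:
c(R) = R + R*(5 + R) (c(R) = R + (5 + R)*R = R + R*(5 + R))
z = 80 (z = 4²*5 = 16*5 = 80)
(6 + c(-2))²*z = (6 - 2*(6 - 2))²*80 = (6 - 2*4)²*80 = (6 - 8)²*80 = (-2)²*80 = 4*80 = 320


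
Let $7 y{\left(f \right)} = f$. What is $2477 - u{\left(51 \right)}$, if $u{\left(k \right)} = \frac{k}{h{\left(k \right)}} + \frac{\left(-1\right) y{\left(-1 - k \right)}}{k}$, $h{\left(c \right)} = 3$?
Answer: $\frac{878168}{357} \approx 2459.9$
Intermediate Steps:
$y{\left(f \right)} = \frac{f}{7}$
$u{\left(k \right)} = \frac{k}{3} + \frac{\frac{1}{7} + \frac{k}{7}}{k}$ ($u{\left(k \right)} = \frac{k}{3} + \frac{\left(-1\right) \frac{-1 - k}{7}}{k} = k \frac{1}{3} + \frac{\left(-1\right) \left(- \frac{1}{7} - \frac{k}{7}\right)}{k} = \frac{k}{3} + \frac{\frac{1}{7} + \frac{k}{7}}{k}$)
$2477 - u{\left(51 \right)} = 2477 - \left(\frac{1}{7} + \frac{1}{3} \cdot 51 + \frac{1}{7 \cdot 51}\right) = 2477 - \left(\frac{1}{7} + 17 + \frac{1}{7} \cdot \frac{1}{51}\right) = 2477 - \left(\frac{1}{7} + 17 + \frac{1}{357}\right) = 2477 - \frac{6121}{357} = \frac{878168}{357}$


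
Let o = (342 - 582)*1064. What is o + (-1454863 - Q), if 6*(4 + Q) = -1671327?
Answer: -2863329/2 ≈ -1.4317e+6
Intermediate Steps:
Q = -557117/2 (Q = -4 + (1/6)*(-1671327) = -4 - 557109/2 = -557117/2 ≈ -2.7856e+5)
o = -255360 (o = -240*1064 = -255360)
o + (-1454863 - Q) = -255360 + (-1454863 - 1*(-557117/2)) = -255360 + (-1454863 + 557117/2) = -255360 - 2352609/2 = -2863329/2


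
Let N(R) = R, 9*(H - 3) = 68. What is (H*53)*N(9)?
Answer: 5035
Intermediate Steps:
H = 95/9 (H = 3 + (⅑)*68 = 3 + 68/9 = 95/9 ≈ 10.556)
(H*53)*N(9) = ((95/9)*53)*9 = (5035/9)*9 = 5035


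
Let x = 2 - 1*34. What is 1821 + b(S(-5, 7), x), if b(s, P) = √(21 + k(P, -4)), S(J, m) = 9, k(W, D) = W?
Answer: 1821 + I*√11 ≈ 1821.0 + 3.3166*I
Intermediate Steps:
x = -32 (x = 2 - 34 = -32)
b(s, P) = √(21 + P)
1821 + b(S(-5, 7), x) = 1821 + √(21 - 32) = 1821 + √(-11) = 1821 + I*√11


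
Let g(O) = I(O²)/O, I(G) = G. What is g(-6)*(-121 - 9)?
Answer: 780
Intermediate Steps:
g(O) = O (g(O) = O²/O = O)
g(-6)*(-121 - 9) = -6*(-121 - 9) = -6*(-130) = 780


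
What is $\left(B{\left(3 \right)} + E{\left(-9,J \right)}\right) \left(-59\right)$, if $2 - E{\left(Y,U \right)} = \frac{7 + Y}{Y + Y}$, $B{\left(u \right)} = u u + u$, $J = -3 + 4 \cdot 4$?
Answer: $- \frac{7375}{9} \approx -819.44$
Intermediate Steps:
$J = 13$ ($J = -3 + 16 = 13$)
$B{\left(u \right)} = u + u^{2}$ ($B{\left(u \right)} = u^{2} + u = u + u^{2}$)
$E{\left(Y,U \right)} = 2 - \frac{7 + Y}{2 Y}$ ($E{\left(Y,U \right)} = 2 - \frac{7 + Y}{Y + Y} = 2 - \frac{7 + Y}{2 Y}$)
$\left(B{\left(3 \right)} + E{\left(-9,J \right)}\right) \left(-59\right) = \left(3 \left(1 + 3\right) + \frac{-7 + 3 \left(-9\right)}{2 \left(-9\right)}\right) \left(-59\right) = \left(3 \cdot 4 + \frac{1}{2} \left(- \frac{1}{9}\right) \left(-7 - 27\right)\right) \left(-59\right) = \left(12 + \frac{1}{2} \left(- \frac{1}{9}\right) \left(-34\right)\right) \left(-59\right) = \left(12 + \frac{17}{9}\right) \left(-59\right) = \frac{125}{9} \left(-59\right) = - \frac{7375}{9}$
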